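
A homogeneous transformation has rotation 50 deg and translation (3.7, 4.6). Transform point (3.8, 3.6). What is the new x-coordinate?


x' = cos(theta)*px - sin(theta)*py + tx
= 0.6428*3.8 - 0.766*3.6 + 3.7
= 3.3848


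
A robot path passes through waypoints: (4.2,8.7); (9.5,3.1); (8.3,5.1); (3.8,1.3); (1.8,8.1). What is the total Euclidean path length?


Segment lengths:
  seg1 = sqrt((5.3)^2 + (-5.6)^2) = 7.7104
  seg2 = sqrt((-1.2)^2 + (2.0)^2) = 2.3324
  seg3 = sqrt((-4.5)^2 + (-3.8)^2) = 5.8898
  seg4 = sqrt((-2.0)^2 + (6.8)^2) = 7.088
Total = 23.0206


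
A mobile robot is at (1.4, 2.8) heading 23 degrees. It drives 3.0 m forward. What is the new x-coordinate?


x_new = x0 + d*cos(theta)
= 1.4 + 3.0*cos(23)
= 1.4 + 2.7615
= 4.1615


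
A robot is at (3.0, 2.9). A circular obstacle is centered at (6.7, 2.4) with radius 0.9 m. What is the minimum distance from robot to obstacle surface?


center_dist = sqrt((3.0-6.7)^2 + (2.9-2.4)^2)
= sqrt(13.69 + 0.25)
= 3.7336
min_dist = center_dist - radius = 3.7336 - 0.9 = 2.8336 m


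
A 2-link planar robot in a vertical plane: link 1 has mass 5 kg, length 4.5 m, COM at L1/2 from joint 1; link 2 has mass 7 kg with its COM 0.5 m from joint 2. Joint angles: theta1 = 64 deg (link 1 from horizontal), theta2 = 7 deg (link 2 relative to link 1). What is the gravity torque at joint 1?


Horizontal distance from joint 1 to link-1 COM:
  x_c1 = (L1/2)*cos(t1) = 2.25 * 0.4384 = 0.9863 m
Horizontal distance from joint 1 to link-2 COM:
  x_c2 = L1*cos(t1) + Lc2*cos(t1+t2)
       = 4.5*0.4384 + 0.5*0.3256 = 2.1355 m
tau1 = m1*g*x_c1 + m2*g*x_c2
     = 5*9.81*0.9863 + 7*9.81*2.1355
     = 48.3797 + 146.6416
     = 195.0214 Nm


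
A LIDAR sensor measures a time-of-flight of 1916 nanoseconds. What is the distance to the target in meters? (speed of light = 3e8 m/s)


tof = 1916 ns = 1.916e-06 s
dist = c * tof / 2
= 3e8 * 1.916e-06 / 2
= 287.4 m


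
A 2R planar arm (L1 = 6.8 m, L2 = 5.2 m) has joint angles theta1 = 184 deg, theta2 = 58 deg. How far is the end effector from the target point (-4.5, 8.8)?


End effector via forward kinematics:
x = L1*cos(t1) + L2*cos(t1+t2) = -9.2247
y = L1*sin(t1) + L2*sin(t1+t2) = -5.0657
Distance to target:
d = sqrt((-4.5 - -9.2247)^2 + (8.8 - -5.0657)^2)
= sqrt(22.3227 + 192.2568)
= 14.6485 m


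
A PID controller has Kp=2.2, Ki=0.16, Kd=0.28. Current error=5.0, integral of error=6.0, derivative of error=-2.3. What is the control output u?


u = Kp*e + Ki*int(e) + Kd*de/dt
= 2.2*5.0 + 0.16*6.0 + 0.28*(-2.3)
= 11.0 + 0.96 + -0.644
= 11.316


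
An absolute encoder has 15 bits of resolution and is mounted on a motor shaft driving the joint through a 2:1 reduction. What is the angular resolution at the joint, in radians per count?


counts = 2^15 = 32768
effective counts at joint = 32768 * 2 = 65536
resolution = 2*pi / 65536
= 9.5874e-05 rad/count


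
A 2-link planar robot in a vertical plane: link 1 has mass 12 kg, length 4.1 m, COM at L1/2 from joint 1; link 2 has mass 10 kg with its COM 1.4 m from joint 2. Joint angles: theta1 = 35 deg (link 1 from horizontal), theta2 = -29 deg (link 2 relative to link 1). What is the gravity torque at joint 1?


Horizontal distance from joint 1 to link-1 COM:
  x_c1 = (L1/2)*cos(t1) = 2.05 * 0.8192 = 1.6793 m
Horizontal distance from joint 1 to link-2 COM:
  x_c2 = L1*cos(t1) + Lc2*cos(t1+t2)
       = 4.1*0.8192 + 1.4*0.9945 = 4.7509 m
tau1 = m1*g*x_c1 + m2*g*x_c2
     = 12*9.81*1.6793 + 10*9.81*4.7509
     = 197.6827 + 466.0588
     = 663.7415 Nm


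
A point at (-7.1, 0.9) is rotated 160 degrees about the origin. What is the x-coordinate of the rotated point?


x' = x*cos(theta) - y*sin(theta)
cos(160 deg) = -0.9397, sin(160 deg) = 0.342
x' = -7.1 * -0.9397 - 0.9 * 0.342
= 6.6718 - 0.3078
= 6.364


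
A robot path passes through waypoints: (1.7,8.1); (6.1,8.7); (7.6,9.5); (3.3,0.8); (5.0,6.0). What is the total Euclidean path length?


Segment lengths:
  seg1 = sqrt((4.4)^2 + (0.6)^2) = 4.4407
  seg2 = sqrt((1.5)^2 + (0.8)^2) = 1.7
  seg3 = sqrt((-4.3)^2 + (-8.7)^2) = 9.7046
  seg4 = sqrt((1.7)^2 + (5.2)^2) = 5.4708
Total = 21.3162


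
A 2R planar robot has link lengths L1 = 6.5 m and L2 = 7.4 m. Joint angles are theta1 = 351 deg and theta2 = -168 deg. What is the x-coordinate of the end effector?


Convert angles to radians: theta1 = 6.1261, theta2 = -2.9322
x = L1*cos(theta1) + L2*cos(theta1+theta2)
x = 6.42 + -7.3899
x = -0.9699


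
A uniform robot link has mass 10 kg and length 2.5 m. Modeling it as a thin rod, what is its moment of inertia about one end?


I = (1/3) * m * L^2
= (1/3) * 10 * 2.5^2
= 0.333333 * 10 * 6.25
= 20.8333 kg*m^2


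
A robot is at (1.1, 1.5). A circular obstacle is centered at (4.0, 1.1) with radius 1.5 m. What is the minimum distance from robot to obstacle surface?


center_dist = sqrt((1.1-4.0)^2 + (1.5-1.1)^2)
= sqrt(8.41 + 0.16)
= 2.9275
min_dist = center_dist - radius = 2.9275 - 1.5 = 1.4275 m


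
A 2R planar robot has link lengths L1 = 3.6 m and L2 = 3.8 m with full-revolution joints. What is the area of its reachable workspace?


r_max = L1 + L2 = 7.4 m
r_min = |L1 - L2| = 0.2 m
Area = pi*(r_max^2 - r_min^2)
= pi*(54.76 - 0.04)
= pi * 54.72
= 171.908 m^2


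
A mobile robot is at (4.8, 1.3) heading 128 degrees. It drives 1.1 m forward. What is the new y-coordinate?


y_new = y0 + d*sin(theta)
= 1.3 + 1.1*sin(128)
= 1.3 + 0.8668
= 2.1668


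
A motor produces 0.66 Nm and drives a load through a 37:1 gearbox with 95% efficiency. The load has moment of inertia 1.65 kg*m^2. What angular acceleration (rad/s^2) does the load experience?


tau_out = tau_motor * N * eta
= 0.66 * 37 * 0.95 = 23.199 Nm
alpha = tau_out / I = 23.199 / 1.65
= 14.06 rad/s^2


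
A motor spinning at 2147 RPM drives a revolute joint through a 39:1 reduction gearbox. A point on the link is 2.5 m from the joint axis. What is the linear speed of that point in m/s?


omega_motor = 2147 * 2*pi/60 = 224.8333 rad/s
omega_joint = omega_motor / 39 = 5.765 rad/s
v = omega_joint * r = 5.765 * 2.5
= 14.4124 m/s


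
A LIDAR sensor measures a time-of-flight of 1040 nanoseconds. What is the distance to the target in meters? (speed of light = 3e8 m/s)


tof = 1040 ns = 1.04e-06 s
dist = c * tof / 2
= 3e8 * 1.04e-06 / 2
= 156.0 m


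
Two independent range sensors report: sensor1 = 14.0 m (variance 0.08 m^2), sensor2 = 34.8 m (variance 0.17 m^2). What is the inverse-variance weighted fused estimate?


w1 = (1/var1) / (1/var1 + 1/var2)
   = 12.5 / (12.5 + 5.8824) = 0.68
w2 = 1 - w1 = 0.32
fused = w1*s1 + w2*s2 = 9.52 + 11.136
= 20.656 m


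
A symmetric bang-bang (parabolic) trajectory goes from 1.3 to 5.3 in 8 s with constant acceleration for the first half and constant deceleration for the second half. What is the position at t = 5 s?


Symmetric rest-to-rest: each phase covers (pf-p0)/2 in time T/2. 0.5*a*(T/2)^2 = (pf-p0)/2 => a = 4*(pf-p0)/T^2
a = 4*(5.3-1.3)/8^2 = 0.25
t = 5 is in the deceleration phase (t > T/2).
p = pf - 0.5*a*(T-t)^2 = 5.3 - 0.5*0.25*3^2
= 4.175


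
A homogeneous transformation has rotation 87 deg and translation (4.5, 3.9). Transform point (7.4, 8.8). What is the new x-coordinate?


x' = cos(theta)*px - sin(theta)*py + tx
= 0.0523*7.4 - 0.9986*8.8 + 4.5
= -3.9007


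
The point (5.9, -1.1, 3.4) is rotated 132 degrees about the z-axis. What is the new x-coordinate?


Rotation about z-axis: x' = x*cos(theta) - y*sin(theta)
= 5.9 * -0.6691 - -1.1 * 0.7431
= -3.1304


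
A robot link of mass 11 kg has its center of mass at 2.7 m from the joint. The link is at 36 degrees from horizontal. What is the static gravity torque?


tau = m*g*L*cos(angle)
= 11 * 9.81 * 2.7 * cos(36 deg)
= 11 * 9.81 * 2.7 * 0.809
= 235.7128 Nm


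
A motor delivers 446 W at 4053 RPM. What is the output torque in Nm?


omega = 4053 * 2*pi/60 = 424.4292 rad/s
tau = P / omega = 446 / 424.4292
= 1.0508 Nm


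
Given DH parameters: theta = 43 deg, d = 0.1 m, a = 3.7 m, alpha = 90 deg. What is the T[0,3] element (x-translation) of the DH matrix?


T[0,3] = a * cos(theta)
= 3.7 * cos(43 deg)
= 3.7 * 0.7314
= 2.706


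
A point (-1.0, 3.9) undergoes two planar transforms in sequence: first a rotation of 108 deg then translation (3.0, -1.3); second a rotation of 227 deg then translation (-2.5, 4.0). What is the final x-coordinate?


After transform 1:
x1 = cos(108)*-1.0 - sin(108)*3.9 + 3.0 = -0.4001
y1 = sin(108)*-1.0 + cos(108)*3.9 + -1.3 = -3.4562
After transform 2:
x2 = cos(227)*-0.4001 - sin(227)*-3.4562 + -2.5
= -4.7549


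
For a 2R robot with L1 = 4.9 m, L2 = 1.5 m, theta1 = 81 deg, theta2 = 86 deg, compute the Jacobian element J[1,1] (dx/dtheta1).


J[1,1] = -L1*sin(t1) - L2*sin(t1+t2)
= -4.9*sin(81) - 1.5*sin(167)
= -5.1771


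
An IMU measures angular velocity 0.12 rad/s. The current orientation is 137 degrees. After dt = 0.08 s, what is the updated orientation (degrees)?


delta_theta = w * dt = 0.12 * 0.08 = 0.0096 rad
= 0.55 deg
theta_new = 137 + 0.55 = 137.55 deg


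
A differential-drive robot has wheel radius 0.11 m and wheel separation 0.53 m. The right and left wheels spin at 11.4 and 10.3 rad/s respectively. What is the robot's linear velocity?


vR = r*wR = 0.11*11.4 = 1.254 m/s
vL = r*wL = 0.11*10.3 = 1.133 m/s
v = (vR+vL)/2 = 1.1935 m/s
omega = (vR-vL)/L = 0.2283 rad/s
linear velocity = 1.1935 m/s


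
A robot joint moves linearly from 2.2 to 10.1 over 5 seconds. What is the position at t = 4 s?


s = t/T = 4/5 = 0.8
p(t) = p0 + (pf-p0)*s
= 2.2 + (10.1 - 2.2) * 0.8
= 8.52


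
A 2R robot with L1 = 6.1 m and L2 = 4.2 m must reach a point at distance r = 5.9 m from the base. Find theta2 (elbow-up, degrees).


cos(theta2) = (r^2 - L1^2 - L2^2) / (2*L1*L2)
cos(theta2) = (34.81 - 37.21 - 17.64) / 51.24
cos(theta2) = -0.391101
theta2 = 113.023 degrees


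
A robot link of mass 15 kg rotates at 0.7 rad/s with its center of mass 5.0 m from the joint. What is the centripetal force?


F = m * omega^2 * r
= 15 * 0.7^2 * 5.0
= 15 * 0.49 * 5.0
= 36.75 N


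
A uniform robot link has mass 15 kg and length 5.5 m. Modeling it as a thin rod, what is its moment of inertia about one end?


I = (1/3) * m * L^2
= (1/3) * 15 * 5.5^2
= 0.333333 * 15 * 30.25
= 151.25 kg*m^2


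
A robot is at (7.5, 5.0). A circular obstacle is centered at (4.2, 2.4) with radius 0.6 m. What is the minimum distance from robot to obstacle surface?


center_dist = sqrt((7.5-4.2)^2 + (5.0-2.4)^2)
= sqrt(10.89 + 6.76)
= 4.2012
min_dist = center_dist - radius = 4.2012 - 0.6 = 3.6012 m


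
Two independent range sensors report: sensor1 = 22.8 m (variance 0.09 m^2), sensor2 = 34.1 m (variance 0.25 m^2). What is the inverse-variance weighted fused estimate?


w1 = (1/var1) / (1/var1 + 1/var2)
   = 11.1111 / (11.1111 + 4.0) = 0.7353
w2 = 1 - w1 = 0.2647
fused = w1*s1 + w2*s2 = 16.7647 + 9.0265
= 25.7912 m


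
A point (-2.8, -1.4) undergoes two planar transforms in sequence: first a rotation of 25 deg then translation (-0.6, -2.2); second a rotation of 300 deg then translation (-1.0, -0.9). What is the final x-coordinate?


After transform 1:
x1 = cos(25)*-2.8 - sin(25)*-1.4 + -0.6 = -2.546
y1 = sin(25)*-2.8 + cos(25)*-1.4 + -2.2 = -4.6522
After transform 2:
x2 = cos(300)*-2.546 - sin(300)*-4.6522 + -1.0
= -6.3019


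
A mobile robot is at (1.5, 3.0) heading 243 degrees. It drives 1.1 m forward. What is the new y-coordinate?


y_new = y0 + d*sin(theta)
= 3.0 + 1.1*sin(243)
= 3.0 + -0.9801
= 2.0199


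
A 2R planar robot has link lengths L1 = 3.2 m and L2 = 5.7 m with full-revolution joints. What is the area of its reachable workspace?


r_max = L1 + L2 = 8.9 m
r_min = |L1 - L2| = 2.5 m
Area = pi*(r_max^2 - r_min^2)
= pi*(79.21 - 6.25)
= pi * 72.96
= 229.2106 m^2


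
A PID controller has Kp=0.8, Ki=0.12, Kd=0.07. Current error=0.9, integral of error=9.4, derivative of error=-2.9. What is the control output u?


u = Kp*e + Ki*int(e) + Kd*de/dt
= 0.8*0.9 + 0.12*9.4 + 0.07*(-2.9)
= 0.72 + 1.128 + -0.203
= 1.645


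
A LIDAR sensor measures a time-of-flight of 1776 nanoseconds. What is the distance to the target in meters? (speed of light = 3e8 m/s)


tof = 1776 ns = 1.776e-06 s
dist = c * tof / 2
= 3e8 * 1.776e-06 / 2
= 266.4 m


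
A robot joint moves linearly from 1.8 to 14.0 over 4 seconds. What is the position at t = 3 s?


s = t/T = 3/4 = 0.75
p(t) = p0 + (pf-p0)*s
= 1.8 + (14.0 - 1.8) * 0.75
= 10.95


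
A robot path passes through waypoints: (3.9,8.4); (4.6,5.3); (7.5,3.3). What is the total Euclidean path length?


Segment lengths:
  seg1 = sqrt((0.7)^2 + (-3.1)^2) = 3.178
  seg2 = sqrt((2.9)^2 + (-2.0)^2) = 3.5228
Total = 6.7008


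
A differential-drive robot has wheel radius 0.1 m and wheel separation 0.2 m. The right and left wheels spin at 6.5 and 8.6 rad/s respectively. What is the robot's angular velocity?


vR = r*wR = 0.1*6.5 = 0.65 m/s
vL = r*wL = 0.1*8.6 = 0.86 m/s
v = (vR+vL)/2 = 0.755 m/s
omega = (vR-vL)/L = -1.05 rad/s
angular velocity = -1.05 rad/s


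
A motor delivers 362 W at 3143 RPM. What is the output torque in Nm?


omega = 3143 * 2*pi/60 = 329.1342 rad/s
tau = P / omega = 362 / 329.1342
= 1.0999 Nm


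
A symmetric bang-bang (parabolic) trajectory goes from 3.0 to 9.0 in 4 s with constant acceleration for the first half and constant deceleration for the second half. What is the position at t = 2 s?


Symmetric rest-to-rest: each phase covers (pf-p0)/2 in time T/2. 0.5*a*(T/2)^2 = (pf-p0)/2 => a = 4*(pf-p0)/T^2
a = 4*(9.0-3.0)/4^2 = 1.5
t = 2 is in the acceleration phase (t <= T/2).
p = p0 + 0.5*a*t^2 = 3.0 + 0.5*1.5*2^2
= 6.0


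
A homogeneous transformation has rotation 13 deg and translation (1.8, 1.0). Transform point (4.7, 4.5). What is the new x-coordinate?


x' = cos(theta)*px - sin(theta)*py + tx
= 0.9744*4.7 - 0.225*4.5 + 1.8
= 5.3673


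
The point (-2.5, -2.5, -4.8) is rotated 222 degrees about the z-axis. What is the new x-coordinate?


Rotation about z-axis: x' = x*cos(theta) - y*sin(theta)
= -2.5 * -0.7431 - -2.5 * -0.6691
= 0.185


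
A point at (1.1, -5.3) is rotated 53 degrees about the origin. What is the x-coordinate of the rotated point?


x' = x*cos(theta) - y*sin(theta)
cos(53 deg) = 0.6018, sin(53 deg) = 0.7986
x' = 1.1 * 0.6018 - -5.3 * 0.7986
= 0.662 - -4.2328
= 4.8948


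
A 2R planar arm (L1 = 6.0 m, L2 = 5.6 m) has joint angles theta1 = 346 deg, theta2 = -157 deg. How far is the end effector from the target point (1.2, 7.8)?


End effector via forward kinematics:
x = L1*cos(t1) + L2*cos(t1+t2) = 0.2907
y = L1*sin(t1) + L2*sin(t1+t2) = -2.3276
Distance to target:
d = sqrt((1.2 - 0.2907)^2 + (7.8 - -2.3276)^2)
= sqrt(0.8268 + 102.5676)
= 10.1683 m


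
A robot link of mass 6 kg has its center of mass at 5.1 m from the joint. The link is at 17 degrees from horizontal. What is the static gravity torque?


tau = m*g*L*cos(angle)
= 6 * 9.81 * 5.1 * cos(17 deg)
= 6 * 9.81 * 5.1 * 0.9563
= 287.0693 Nm


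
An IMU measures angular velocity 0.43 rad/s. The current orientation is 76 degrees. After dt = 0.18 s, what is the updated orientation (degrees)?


delta_theta = w * dt = 0.43 * 0.18 = 0.0774 rad
= 4.4347 deg
theta_new = 76 + 4.4347 = 80.4347 deg


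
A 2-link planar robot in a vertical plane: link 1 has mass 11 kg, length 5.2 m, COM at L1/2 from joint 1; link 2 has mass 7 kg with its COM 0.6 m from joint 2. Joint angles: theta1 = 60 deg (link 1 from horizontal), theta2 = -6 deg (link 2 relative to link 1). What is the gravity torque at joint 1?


Horizontal distance from joint 1 to link-1 COM:
  x_c1 = (L1/2)*cos(t1) = 2.6 * 0.5 = 1.3 m
Horizontal distance from joint 1 to link-2 COM:
  x_c2 = L1*cos(t1) + Lc2*cos(t1+t2)
       = 5.2*0.5 + 0.6*0.5878 = 2.9527 m
tau1 = m1*g*x_c1 + m2*g*x_c2
     = 11*9.81*1.3 + 7*9.81*2.9527
     = 140.283 + 202.7599
     = 343.0429 Nm


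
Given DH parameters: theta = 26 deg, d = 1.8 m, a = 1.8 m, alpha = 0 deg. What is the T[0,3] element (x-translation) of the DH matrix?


T[0,3] = a * cos(theta)
= 1.8 * cos(26 deg)
= 1.8 * 0.8988
= 1.6178


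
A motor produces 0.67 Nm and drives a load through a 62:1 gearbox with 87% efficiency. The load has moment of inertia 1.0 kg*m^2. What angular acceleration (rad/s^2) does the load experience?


tau_out = tau_motor * N * eta
= 0.67 * 62 * 0.87 = 36.1398 Nm
alpha = tau_out / I = 36.1398 / 1.0
= 36.1398 rad/s^2


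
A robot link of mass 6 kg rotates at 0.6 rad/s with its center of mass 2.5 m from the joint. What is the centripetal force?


F = m * omega^2 * r
= 6 * 0.6^2 * 2.5
= 6 * 0.36 * 2.5
= 5.4 N


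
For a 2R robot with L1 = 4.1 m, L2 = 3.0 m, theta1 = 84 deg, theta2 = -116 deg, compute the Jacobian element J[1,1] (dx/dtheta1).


J[1,1] = -L1*sin(t1) - L2*sin(t1+t2)
= -4.1*sin(84) - 3.0*sin(-32)
= -2.4878


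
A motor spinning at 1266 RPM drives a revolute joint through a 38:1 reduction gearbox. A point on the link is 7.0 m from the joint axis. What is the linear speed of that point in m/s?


omega_motor = 1266 * 2*pi/60 = 132.5752 rad/s
omega_joint = omega_motor / 38 = 3.4888 rad/s
v = omega_joint * r = 3.4888 * 7.0
= 24.4217 m/s


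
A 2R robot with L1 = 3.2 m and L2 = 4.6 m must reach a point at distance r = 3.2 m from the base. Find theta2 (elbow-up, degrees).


cos(theta2) = (r^2 - L1^2 - L2^2) / (2*L1*L2)
cos(theta2) = (10.24 - 10.24 - 21.16) / 29.44
cos(theta2) = -0.71875
theta2 = 135.9514 degrees


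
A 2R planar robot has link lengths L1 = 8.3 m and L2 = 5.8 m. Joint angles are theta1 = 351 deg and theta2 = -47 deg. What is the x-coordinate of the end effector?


Convert angles to radians: theta1 = 6.1261, theta2 = -0.8203
x = L1*cos(theta1) + L2*cos(theta1+theta2)
x = 8.1978 + 3.2433
x = 11.4411


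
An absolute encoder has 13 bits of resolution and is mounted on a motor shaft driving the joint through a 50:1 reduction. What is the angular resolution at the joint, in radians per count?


counts = 2^13 = 8192
effective counts at joint = 8192 * 50 = 409600
resolution = 2*pi / 409600
= 1.5340e-05 rad/count


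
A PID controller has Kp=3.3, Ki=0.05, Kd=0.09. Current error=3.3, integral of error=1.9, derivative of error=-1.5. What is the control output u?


u = Kp*e + Ki*int(e) + Kd*de/dt
= 3.3*3.3 + 0.05*1.9 + 0.09*(-1.5)
= 10.89 + 0.095 + -0.135
= 10.85


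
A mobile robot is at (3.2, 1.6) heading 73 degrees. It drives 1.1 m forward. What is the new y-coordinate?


y_new = y0 + d*sin(theta)
= 1.6 + 1.1*sin(73)
= 1.6 + 1.0519
= 2.6519


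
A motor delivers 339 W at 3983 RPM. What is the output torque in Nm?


omega = 3983 * 2*pi/60 = 417.0988 rad/s
tau = P / omega = 339 / 417.0988
= 0.8128 Nm


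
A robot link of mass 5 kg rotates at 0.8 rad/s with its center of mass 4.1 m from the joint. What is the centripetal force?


F = m * omega^2 * r
= 5 * 0.8^2 * 4.1
= 5 * 0.64 * 4.1
= 13.12 N


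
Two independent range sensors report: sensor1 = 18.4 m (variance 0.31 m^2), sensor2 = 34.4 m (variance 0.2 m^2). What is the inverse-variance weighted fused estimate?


w1 = (1/var1) / (1/var1 + 1/var2)
   = 3.2258 / (3.2258 + 5.0) = 0.3922
w2 = 1 - w1 = 0.6078
fused = w1*s1 + w2*s2 = 7.2157 + 20.9098
= 28.1255 m


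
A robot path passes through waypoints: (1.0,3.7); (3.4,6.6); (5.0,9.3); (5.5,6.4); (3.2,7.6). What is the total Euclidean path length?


Segment lengths:
  seg1 = sqrt((2.4)^2 + (2.9)^2) = 3.7643
  seg2 = sqrt((1.6)^2 + (2.7)^2) = 3.1385
  seg3 = sqrt((0.5)^2 + (-2.9)^2) = 2.9428
  seg4 = sqrt((-2.3)^2 + (1.2)^2) = 2.5942
Total = 12.4398


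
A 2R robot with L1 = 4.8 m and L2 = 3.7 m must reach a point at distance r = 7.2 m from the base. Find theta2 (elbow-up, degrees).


cos(theta2) = (r^2 - L1^2 - L2^2) / (2*L1*L2)
cos(theta2) = (51.84 - 23.04 - 13.69) / 35.52
cos(theta2) = 0.425394
theta2 = 64.8244 degrees


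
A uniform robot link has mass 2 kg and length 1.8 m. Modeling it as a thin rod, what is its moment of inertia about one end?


I = (1/3) * m * L^2
= (1/3) * 2 * 1.8^2
= 0.333333 * 2 * 3.24
= 2.16 kg*m^2


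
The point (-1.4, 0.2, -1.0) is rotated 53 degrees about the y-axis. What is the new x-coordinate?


Rotation about y-axis: x' = x*cos(theta) + z*sin(theta)
= -1.4 * 0.6018 + -1.0 * 0.7986
= -1.6412


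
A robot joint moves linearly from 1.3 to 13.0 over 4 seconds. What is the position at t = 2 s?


s = t/T = 2/4 = 0.5
p(t) = p0 + (pf-p0)*s
= 1.3 + (13.0 - 1.3) * 0.5
= 7.15


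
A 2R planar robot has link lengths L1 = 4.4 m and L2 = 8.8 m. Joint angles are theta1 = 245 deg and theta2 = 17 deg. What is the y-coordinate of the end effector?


Convert angles to radians: theta1 = 4.2761, theta2 = 0.2967
y = L1*sin(theta1) + L2*sin(theta1+theta2)
y = -3.9878 + -8.7144
y = -12.7021


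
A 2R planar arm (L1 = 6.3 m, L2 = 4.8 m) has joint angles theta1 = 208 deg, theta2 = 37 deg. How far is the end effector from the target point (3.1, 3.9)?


End effector via forward kinematics:
x = L1*cos(t1) + L2*cos(t1+t2) = -7.5911
y = L1*sin(t1) + L2*sin(t1+t2) = -7.3079
Distance to target:
d = sqrt((3.1 - -7.5911)^2 + (3.9 - -7.3079)^2)
= sqrt(114.3004 + 125.6181)
= 15.4893 m


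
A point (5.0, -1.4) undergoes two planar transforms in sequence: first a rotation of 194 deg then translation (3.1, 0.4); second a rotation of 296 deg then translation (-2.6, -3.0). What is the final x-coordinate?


After transform 1:
x1 = cos(194)*5.0 - sin(194)*-1.4 + 3.1 = -2.0902
y1 = sin(194)*5.0 + cos(194)*-1.4 + 0.4 = 0.5488
After transform 2:
x2 = cos(296)*-2.0902 - sin(296)*0.5488 + -2.6
= -3.023


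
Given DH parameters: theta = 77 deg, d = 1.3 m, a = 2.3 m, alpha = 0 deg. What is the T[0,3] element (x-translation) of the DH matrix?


T[0,3] = a * cos(theta)
= 2.3 * cos(77 deg)
= 2.3 * 0.225
= 0.5174


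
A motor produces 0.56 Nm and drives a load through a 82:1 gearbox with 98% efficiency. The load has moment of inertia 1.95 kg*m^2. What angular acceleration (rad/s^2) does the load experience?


tau_out = tau_motor * N * eta
= 0.56 * 82 * 0.98 = 45.0016 Nm
alpha = tau_out / I = 45.0016 / 1.95
= 23.0777 rad/s^2


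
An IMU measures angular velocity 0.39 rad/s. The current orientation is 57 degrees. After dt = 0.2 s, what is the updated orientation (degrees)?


delta_theta = w * dt = 0.39 * 0.2 = 0.078 rad
= 4.4691 deg
theta_new = 57 + 4.4691 = 61.4691 deg


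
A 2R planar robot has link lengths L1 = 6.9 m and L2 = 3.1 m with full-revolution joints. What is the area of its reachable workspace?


r_max = L1 + L2 = 10.0 m
r_min = |L1 - L2| = 3.8 m
Area = pi*(r_max^2 - r_min^2)
= pi*(100.0 - 14.44)
= pi * 85.56
= 268.7947 m^2


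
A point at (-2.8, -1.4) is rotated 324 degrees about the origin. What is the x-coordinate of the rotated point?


x' = x*cos(theta) - y*sin(theta)
cos(324 deg) = 0.809, sin(324 deg) = -0.5878
x' = -2.8 * 0.809 - -1.4 * -0.5878
= -2.2652 - 0.8229
= -3.0881


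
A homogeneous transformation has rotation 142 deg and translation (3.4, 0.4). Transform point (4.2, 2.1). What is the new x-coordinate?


x' = cos(theta)*px - sin(theta)*py + tx
= -0.788*4.2 - 0.6157*2.1 + 3.4
= -1.2025


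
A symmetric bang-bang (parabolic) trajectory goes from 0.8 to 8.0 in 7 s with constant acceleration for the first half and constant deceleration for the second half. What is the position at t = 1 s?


Symmetric rest-to-rest: each phase covers (pf-p0)/2 in time T/2. 0.5*a*(T/2)^2 = (pf-p0)/2 => a = 4*(pf-p0)/T^2
a = 4*(8.0-0.8)/7^2 = 0.5878
t = 1 is in the acceleration phase (t <= T/2).
p = p0 + 0.5*a*t^2 = 0.8 + 0.5*0.5878*1^2
= 1.0939


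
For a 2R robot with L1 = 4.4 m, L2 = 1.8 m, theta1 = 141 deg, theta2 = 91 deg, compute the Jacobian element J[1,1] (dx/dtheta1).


J[1,1] = -L1*sin(t1) - L2*sin(t1+t2)
= -4.4*sin(141) - 1.8*sin(232)
= -1.3506


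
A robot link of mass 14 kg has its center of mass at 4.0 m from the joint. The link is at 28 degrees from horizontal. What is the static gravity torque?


tau = m*g*L*cos(angle)
= 14 * 9.81 * 4.0 * cos(28 deg)
= 14 * 9.81 * 4.0 * 0.8829
= 485.0561 Nm


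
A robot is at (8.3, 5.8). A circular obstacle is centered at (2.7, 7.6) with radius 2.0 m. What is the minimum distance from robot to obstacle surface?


center_dist = sqrt((8.3-2.7)^2 + (5.8-7.6)^2)
= sqrt(31.36 + 3.24)
= 5.8822
min_dist = center_dist - radius = 5.8822 - 2.0 = 3.8822 m


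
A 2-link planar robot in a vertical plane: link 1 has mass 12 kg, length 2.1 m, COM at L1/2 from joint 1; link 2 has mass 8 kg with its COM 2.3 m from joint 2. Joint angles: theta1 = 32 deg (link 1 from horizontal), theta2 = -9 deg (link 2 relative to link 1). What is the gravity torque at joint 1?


Horizontal distance from joint 1 to link-1 COM:
  x_c1 = (L1/2)*cos(t1) = 1.05 * 0.848 = 0.8905 m
Horizontal distance from joint 1 to link-2 COM:
  x_c2 = L1*cos(t1) + Lc2*cos(t1+t2)
       = 2.1*0.848 + 2.3*0.9205 = 3.8981 m
tau1 = m1*g*x_c1 + m2*g*x_c2
     = 12*9.81*0.8905 + 8*9.81*3.8981
     = 104.8238 + 305.9199
     = 410.7438 Nm


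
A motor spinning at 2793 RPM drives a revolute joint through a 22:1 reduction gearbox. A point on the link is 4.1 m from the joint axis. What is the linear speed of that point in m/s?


omega_motor = 2793 * 2*pi/60 = 292.4823 rad/s
omega_joint = omega_motor / 22 = 13.2946 rad/s
v = omega_joint * r = 13.2946 * 4.1
= 54.5081 m/s


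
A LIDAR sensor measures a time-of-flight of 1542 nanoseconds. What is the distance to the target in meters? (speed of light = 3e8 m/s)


tof = 1542 ns = 1.542e-06 s
dist = c * tof / 2
= 3e8 * 1.542e-06 / 2
= 231.3 m


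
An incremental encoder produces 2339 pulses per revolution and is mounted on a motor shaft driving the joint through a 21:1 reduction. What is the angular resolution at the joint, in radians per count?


counts per rev = 2339
effective counts at joint = 2339 * 21 = 49119
resolution = 2*pi / 49119
= 1.2792e-04 rad/count


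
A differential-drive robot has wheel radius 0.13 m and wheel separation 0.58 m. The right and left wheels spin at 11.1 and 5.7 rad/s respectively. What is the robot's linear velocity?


vR = r*wR = 0.13*11.1 = 1.443 m/s
vL = r*wL = 0.13*5.7 = 0.741 m/s
v = (vR+vL)/2 = 1.092 m/s
omega = (vR-vL)/L = 1.2103 rad/s
linear velocity = 1.092 m/s


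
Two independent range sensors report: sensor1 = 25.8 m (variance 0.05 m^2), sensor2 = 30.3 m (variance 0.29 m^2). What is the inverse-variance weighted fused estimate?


w1 = (1/var1) / (1/var1 + 1/var2)
   = 20.0 / (20.0 + 3.4483) = 0.8529
w2 = 1 - w1 = 0.1471
fused = w1*s1 + w2*s2 = 22.0059 + 4.4559
= 26.4618 m


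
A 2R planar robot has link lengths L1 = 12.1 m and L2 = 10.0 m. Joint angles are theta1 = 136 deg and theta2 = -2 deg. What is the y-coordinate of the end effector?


Convert angles to radians: theta1 = 2.3736, theta2 = -0.0349
y = L1*sin(theta1) + L2*sin(theta1+theta2)
y = 8.4054 + 7.1934
y = 15.5988


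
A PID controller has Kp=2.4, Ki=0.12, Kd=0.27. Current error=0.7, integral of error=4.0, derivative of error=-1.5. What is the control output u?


u = Kp*e + Ki*int(e) + Kd*de/dt
= 2.4*0.7 + 0.12*4.0 + 0.27*(-1.5)
= 1.68 + 0.48 + -0.405
= 1.755


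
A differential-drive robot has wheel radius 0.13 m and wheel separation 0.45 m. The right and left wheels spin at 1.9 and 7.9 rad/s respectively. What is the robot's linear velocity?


vR = r*wR = 0.13*1.9 = 0.247 m/s
vL = r*wL = 0.13*7.9 = 1.027 m/s
v = (vR+vL)/2 = 0.637 m/s
omega = (vR-vL)/L = -1.7333 rad/s
linear velocity = 0.637 m/s


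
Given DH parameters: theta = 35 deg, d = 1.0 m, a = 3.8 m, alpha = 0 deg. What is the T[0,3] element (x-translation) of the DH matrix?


T[0,3] = a * cos(theta)
= 3.8 * cos(35 deg)
= 3.8 * 0.8192
= 3.1128


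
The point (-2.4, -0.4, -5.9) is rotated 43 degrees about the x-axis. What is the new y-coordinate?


Rotation about x-axis: y' = y*cos(theta) - z*sin(theta)
= -0.4 * 0.7314 - -5.9 * 0.682
= 3.7312


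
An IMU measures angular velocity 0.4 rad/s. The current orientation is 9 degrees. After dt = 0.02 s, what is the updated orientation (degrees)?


delta_theta = w * dt = 0.4 * 0.02 = 0.008 rad
= 0.4584 deg
theta_new = 9 + 0.4584 = 9.4584 deg


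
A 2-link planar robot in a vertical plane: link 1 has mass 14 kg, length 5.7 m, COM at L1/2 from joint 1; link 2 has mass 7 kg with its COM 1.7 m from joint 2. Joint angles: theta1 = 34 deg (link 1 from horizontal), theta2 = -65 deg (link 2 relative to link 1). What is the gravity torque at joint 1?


Horizontal distance from joint 1 to link-1 COM:
  x_c1 = (L1/2)*cos(t1) = 2.85 * 0.829 = 2.3628 m
Horizontal distance from joint 1 to link-2 COM:
  x_c2 = L1*cos(t1) + Lc2*cos(t1+t2)
       = 5.7*0.829 + 1.7*0.8572 = 6.1827 m
tau1 = m1*g*x_c1 + m2*g*x_c2
     = 14*9.81*2.3628 + 7*9.81*6.1827
     = 324.5011 + 424.5659
     = 749.067 Nm


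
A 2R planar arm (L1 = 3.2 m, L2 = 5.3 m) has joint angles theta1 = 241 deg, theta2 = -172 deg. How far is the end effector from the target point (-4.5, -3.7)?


End effector via forward kinematics:
x = L1*cos(t1) + L2*cos(t1+t2) = 0.348
y = L1*sin(t1) + L2*sin(t1+t2) = 2.1492
Distance to target:
d = sqrt((-4.5 - 0.348)^2 + (-3.7 - 2.1492)^2)
= sqrt(23.5027 + 34.2131)
= 7.5971 m


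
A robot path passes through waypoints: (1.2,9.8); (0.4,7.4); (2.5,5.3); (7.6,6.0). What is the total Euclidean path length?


Segment lengths:
  seg1 = sqrt((-0.8)^2 + (-2.4)^2) = 2.5298
  seg2 = sqrt((2.1)^2 + (-2.1)^2) = 2.9698
  seg3 = sqrt((5.1)^2 + (0.7)^2) = 5.1478
Total = 10.6475


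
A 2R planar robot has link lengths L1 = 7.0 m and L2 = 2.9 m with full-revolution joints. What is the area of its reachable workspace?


r_max = L1 + L2 = 9.9 m
r_min = |L1 - L2| = 4.1 m
Area = pi*(r_max^2 - r_min^2)
= pi*(98.01 - 16.81)
= pi * 81.2
= 255.0973 m^2


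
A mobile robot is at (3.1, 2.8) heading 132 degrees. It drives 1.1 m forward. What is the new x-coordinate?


x_new = x0 + d*cos(theta)
= 3.1 + 1.1*cos(132)
= 3.1 + -0.736
= 2.364


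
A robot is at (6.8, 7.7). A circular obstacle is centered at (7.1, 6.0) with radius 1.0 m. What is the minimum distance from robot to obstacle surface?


center_dist = sqrt((6.8-7.1)^2 + (7.7-6.0)^2)
= sqrt(0.09 + 2.89)
= 1.7263
min_dist = center_dist - radius = 1.7263 - 1.0 = 0.7263 m


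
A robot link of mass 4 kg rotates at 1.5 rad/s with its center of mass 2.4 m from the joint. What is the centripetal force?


F = m * omega^2 * r
= 4 * 1.5^2 * 2.4
= 4 * 2.25 * 2.4
= 21.6 N


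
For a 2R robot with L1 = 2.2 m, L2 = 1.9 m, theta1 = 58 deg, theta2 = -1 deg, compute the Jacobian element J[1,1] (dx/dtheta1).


J[1,1] = -L1*sin(t1) - L2*sin(t1+t2)
= -2.2*sin(58) - 1.9*sin(57)
= -3.4592


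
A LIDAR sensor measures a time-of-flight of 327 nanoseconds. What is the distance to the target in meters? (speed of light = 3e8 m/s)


tof = 327 ns = 3.27e-07 s
dist = c * tof / 2
= 3e8 * 3.27e-07 / 2
= 49.05 m


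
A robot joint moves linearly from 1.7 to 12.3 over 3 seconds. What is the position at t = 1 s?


s = t/T = 1/3 = 0.3333
p(t) = p0 + (pf-p0)*s
= 1.7 + (12.3 - 1.7) * 0.3333
= 5.2333


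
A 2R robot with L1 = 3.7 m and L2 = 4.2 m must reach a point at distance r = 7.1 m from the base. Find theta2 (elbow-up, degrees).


cos(theta2) = (r^2 - L1^2 - L2^2) / (2*L1*L2)
cos(theta2) = (50.41 - 13.69 - 17.64) / 31.08
cos(theta2) = 0.6139
theta2 = 52.128 degrees


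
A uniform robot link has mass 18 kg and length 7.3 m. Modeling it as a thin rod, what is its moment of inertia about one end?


I = (1/3) * m * L^2
= (1/3) * 18 * 7.3^2
= 0.333333 * 18 * 53.29
= 319.74 kg*m^2


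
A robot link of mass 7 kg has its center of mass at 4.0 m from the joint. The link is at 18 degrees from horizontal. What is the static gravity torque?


tau = m*g*L*cos(angle)
= 7 * 9.81 * 4.0 * cos(18 deg)
= 7 * 9.81 * 4.0 * 0.9511
= 261.2362 Nm


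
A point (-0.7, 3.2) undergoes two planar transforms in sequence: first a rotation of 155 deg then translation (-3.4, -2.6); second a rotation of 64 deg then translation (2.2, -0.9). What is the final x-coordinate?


After transform 1:
x1 = cos(155)*-0.7 - sin(155)*3.2 + -3.4 = -4.118
y1 = sin(155)*-0.7 + cos(155)*3.2 + -2.6 = -5.796
After transform 2:
x2 = cos(64)*-4.118 - sin(64)*-5.796 + 2.2
= 5.6042


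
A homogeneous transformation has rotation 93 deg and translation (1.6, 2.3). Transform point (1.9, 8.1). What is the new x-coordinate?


x' = cos(theta)*px - sin(theta)*py + tx
= -0.0523*1.9 - 0.9986*8.1 + 1.6
= -6.5883


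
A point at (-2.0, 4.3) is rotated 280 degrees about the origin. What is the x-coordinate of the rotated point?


x' = x*cos(theta) - y*sin(theta)
cos(280 deg) = 0.1736, sin(280 deg) = -0.9848
x' = -2.0 * 0.1736 - 4.3 * -0.9848
= -0.3473 - -4.2347
= 3.8874


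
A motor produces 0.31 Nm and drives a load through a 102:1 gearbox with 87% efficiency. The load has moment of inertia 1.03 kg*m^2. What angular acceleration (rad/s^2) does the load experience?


tau_out = tau_motor * N * eta
= 0.31 * 102 * 0.87 = 27.5094 Nm
alpha = tau_out / I = 27.5094 / 1.03
= 26.7082 rad/s^2


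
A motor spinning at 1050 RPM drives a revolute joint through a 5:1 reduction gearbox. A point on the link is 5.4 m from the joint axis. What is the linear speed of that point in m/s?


omega_motor = 1050 * 2*pi/60 = 109.9557 rad/s
omega_joint = omega_motor / 5 = 21.9911 rad/s
v = omega_joint * r = 21.9911 * 5.4
= 118.7522 m/s


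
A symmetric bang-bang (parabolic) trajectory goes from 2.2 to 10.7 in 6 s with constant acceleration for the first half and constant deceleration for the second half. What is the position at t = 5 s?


Symmetric rest-to-rest: each phase covers (pf-p0)/2 in time T/2. 0.5*a*(T/2)^2 = (pf-p0)/2 => a = 4*(pf-p0)/T^2
a = 4*(10.7-2.2)/6^2 = 0.9444
t = 5 is in the deceleration phase (t > T/2).
p = pf - 0.5*a*(T-t)^2 = 10.7 - 0.5*0.9444*1^2
= 10.2278


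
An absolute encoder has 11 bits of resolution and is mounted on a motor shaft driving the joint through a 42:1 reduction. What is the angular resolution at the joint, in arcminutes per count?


counts = 2^11 = 2048
effective counts at joint = 2048 * 42 = 86016
resolution = 360*60 / 86016
= 0.2511 arcmin/count


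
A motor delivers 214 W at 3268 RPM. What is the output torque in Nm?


omega = 3268 * 2*pi/60 = 342.2242 rad/s
tau = P / omega = 214 / 342.2242
= 0.6253 Nm


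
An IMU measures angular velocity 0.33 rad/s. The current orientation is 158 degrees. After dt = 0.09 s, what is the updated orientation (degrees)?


delta_theta = w * dt = 0.33 * 0.09 = 0.0297 rad
= 1.7017 deg
theta_new = 158 + 1.7017 = 159.7017 deg


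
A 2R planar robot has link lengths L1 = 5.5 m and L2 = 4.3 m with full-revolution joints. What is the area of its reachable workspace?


r_max = L1 + L2 = 9.8 m
r_min = |L1 - L2| = 1.2 m
Area = pi*(r_max^2 - r_min^2)
= pi*(96.04 - 1.44)
= pi * 94.6
= 297.1947 m^2


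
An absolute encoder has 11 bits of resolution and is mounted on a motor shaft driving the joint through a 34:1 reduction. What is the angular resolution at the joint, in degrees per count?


counts = 2^11 = 2048
effective counts at joint = 2048 * 34 = 69632
resolution = 360 / 69632
= 0.0052 deg/count


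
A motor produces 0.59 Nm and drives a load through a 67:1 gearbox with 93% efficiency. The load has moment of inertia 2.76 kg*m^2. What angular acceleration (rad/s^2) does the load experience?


tau_out = tau_motor * N * eta
= 0.59 * 67 * 0.93 = 36.7629 Nm
alpha = tau_out / I = 36.7629 / 2.76
= 13.3199 rad/s^2


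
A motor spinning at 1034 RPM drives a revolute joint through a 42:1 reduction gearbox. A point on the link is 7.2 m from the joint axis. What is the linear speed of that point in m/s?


omega_motor = 1034 * 2*pi/60 = 108.2802 rad/s
omega_joint = omega_motor / 42 = 2.5781 rad/s
v = omega_joint * r = 2.5781 * 7.2
= 18.5623 m/s


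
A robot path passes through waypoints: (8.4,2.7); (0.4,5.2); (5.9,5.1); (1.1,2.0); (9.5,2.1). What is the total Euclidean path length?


Segment lengths:
  seg1 = sqrt((-8.0)^2 + (2.5)^2) = 8.3815
  seg2 = sqrt((5.5)^2 + (-0.1)^2) = 5.5009
  seg3 = sqrt((-4.8)^2 + (-3.1)^2) = 5.714
  seg4 = sqrt((8.4)^2 + (0.1)^2) = 8.4006
Total = 27.997


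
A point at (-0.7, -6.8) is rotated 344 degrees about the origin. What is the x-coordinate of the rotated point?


x' = x*cos(theta) - y*sin(theta)
cos(344 deg) = 0.9613, sin(344 deg) = -0.2756
x' = -0.7 * 0.9613 - -6.8 * -0.2756
= -0.6729 - 1.8743
= -2.5472


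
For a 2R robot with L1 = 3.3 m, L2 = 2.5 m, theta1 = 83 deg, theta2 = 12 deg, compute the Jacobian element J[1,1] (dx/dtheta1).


J[1,1] = -L1*sin(t1) - L2*sin(t1+t2)
= -3.3*sin(83) - 2.5*sin(95)
= -5.7659


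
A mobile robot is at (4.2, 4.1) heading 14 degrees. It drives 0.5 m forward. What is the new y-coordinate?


y_new = y0 + d*sin(theta)
= 4.1 + 0.5*sin(14)
= 4.1 + 0.121
= 4.221


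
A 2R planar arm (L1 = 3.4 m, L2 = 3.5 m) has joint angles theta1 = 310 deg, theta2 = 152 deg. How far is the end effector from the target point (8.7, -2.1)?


End effector via forward kinematics:
x = L1*cos(t1) + L2*cos(t1+t2) = 1.4578
y = L1*sin(t1) + L2*sin(t1+t2) = 0.819
Distance to target:
d = sqrt((8.7 - 1.4578)^2 + (-2.1 - 0.819)^2)
= sqrt(52.4496 + 8.5204)
= 7.8083 m


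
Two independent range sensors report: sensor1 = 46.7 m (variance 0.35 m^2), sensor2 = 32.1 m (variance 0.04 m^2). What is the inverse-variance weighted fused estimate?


w1 = (1/var1) / (1/var1 + 1/var2)
   = 2.8571 / (2.8571 + 25.0) = 0.1026
w2 = 1 - w1 = 0.8974
fused = w1*s1 + w2*s2 = 4.7897 + 28.8077
= 33.5974 m


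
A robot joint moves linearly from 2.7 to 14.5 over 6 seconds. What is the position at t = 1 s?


s = t/T = 1/6 = 0.1667
p(t) = p0 + (pf-p0)*s
= 2.7 + (14.5 - 2.7) * 0.1667
= 4.6667


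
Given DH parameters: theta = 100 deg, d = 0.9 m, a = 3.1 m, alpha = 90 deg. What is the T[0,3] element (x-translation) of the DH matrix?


T[0,3] = a * cos(theta)
= 3.1 * cos(100 deg)
= 3.1 * -0.1736
= -0.5383


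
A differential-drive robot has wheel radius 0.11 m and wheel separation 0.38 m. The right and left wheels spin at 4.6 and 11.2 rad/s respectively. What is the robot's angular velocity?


vR = r*wR = 0.11*4.6 = 0.506 m/s
vL = r*wL = 0.11*11.2 = 1.232 m/s
v = (vR+vL)/2 = 0.869 m/s
omega = (vR-vL)/L = -1.9105 rad/s
angular velocity = -1.9105 rad/s


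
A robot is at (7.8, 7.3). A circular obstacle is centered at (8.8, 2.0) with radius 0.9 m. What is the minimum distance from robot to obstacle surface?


center_dist = sqrt((7.8-8.8)^2 + (7.3-2.0)^2)
= sqrt(1.0 + 28.09)
= 5.3935
min_dist = center_dist - radius = 5.3935 - 0.9 = 4.4935 m


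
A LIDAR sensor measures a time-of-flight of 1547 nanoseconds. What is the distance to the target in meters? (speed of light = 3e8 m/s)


tof = 1547 ns = 1.547e-06 s
dist = c * tof / 2
= 3e8 * 1.547e-06 / 2
= 232.05 m


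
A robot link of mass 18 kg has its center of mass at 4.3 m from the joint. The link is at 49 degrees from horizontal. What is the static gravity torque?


tau = m*g*L*cos(angle)
= 18 * 9.81 * 4.3 * cos(49 deg)
= 18 * 9.81 * 4.3 * 0.6561
= 498.1417 Nm


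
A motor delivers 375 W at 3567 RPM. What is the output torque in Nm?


omega = 3567 * 2*pi/60 = 373.5354 rad/s
tau = P / omega = 375 / 373.5354
= 1.0039 Nm


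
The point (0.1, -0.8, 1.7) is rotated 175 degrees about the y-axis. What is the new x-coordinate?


Rotation about y-axis: x' = x*cos(theta) + z*sin(theta)
= 0.1 * -0.9962 + 1.7 * 0.0872
= 0.0485


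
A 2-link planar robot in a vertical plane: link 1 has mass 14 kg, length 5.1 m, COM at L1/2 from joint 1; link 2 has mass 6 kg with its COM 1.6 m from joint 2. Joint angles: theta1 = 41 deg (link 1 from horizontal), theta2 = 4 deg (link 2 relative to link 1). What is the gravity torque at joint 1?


Horizontal distance from joint 1 to link-1 COM:
  x_c1 = (L1/2)*cos(t1) = 2.55 * 0.7547 = 1.9245 m
Horizontal distance from joint 1 to link-2 COM:
  x_c2 = L1*cos(t1) + Lc2*cos(t1+t2)
       = 5.1*0.7547 + 1.6*0.7071 = 4.9804 m
tau1 = m1*g*x_c1 + m2*g*x_c2
     = 14*9.81*1.9245 + 6*9.81*4.9804
     = 264.3121 + 293.1457
     = 557.4579 Nm
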